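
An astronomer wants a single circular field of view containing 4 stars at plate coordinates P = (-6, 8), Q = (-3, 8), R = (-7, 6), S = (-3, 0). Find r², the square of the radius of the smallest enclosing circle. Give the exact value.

18.25

The minimum enclosing circle of a finite set is fixed by two of the points (as a diameter) or three (as a circumcircle).
The farthest pair is P–S with squared distance 73. The circle on this segment as diameter has centre (-4.5, 4) and r² = 73/4 = 18.25.
Check Q: distance² to centre = 18.25 ≤ 18.25, so it lies inside.
All remaining points lie in this disk, and no smaller disk contains both endpoints, so this is the minimum enclosing circle.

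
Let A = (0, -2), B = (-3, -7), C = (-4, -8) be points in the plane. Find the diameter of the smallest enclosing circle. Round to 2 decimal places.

Side lengths²: AB² = 34, AC² = 52, BC² = 2.
Since AC² = 52 ≥ 34 + 2 = 36, the angle opposite AC is not acute, so the smallest enclosing circle has AC as diameter.
Centre = midpoint of AC = (-2, -5), r² = 52/4 = 13.
Diameter = 2r = 2√13 ≈ 7.21.

7.21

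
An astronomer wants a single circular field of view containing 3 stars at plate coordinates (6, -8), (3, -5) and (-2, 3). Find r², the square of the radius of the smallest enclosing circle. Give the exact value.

46.25

Call the three points A, B, C in the order given.
Side lengths²: AB² = 18, AC² = 185, BC² = 89.
Since AC² = 185 ≥ 89 + 18 = 107, the angle opposite AC is not acute, so the smallest enclosing circle has AC as diameter.
Centre = midpoint of AC = (2, -2.5), r² = 185/4 = 46.25.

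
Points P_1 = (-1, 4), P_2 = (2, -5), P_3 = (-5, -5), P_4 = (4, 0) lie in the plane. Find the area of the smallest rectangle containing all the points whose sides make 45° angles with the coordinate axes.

In coordinates u = x + y, v = x − y the rectangle is axis-aligned; the map (x,y)→(u,v) scales areas by 2.
u-values: 3, -3, -10, 4; range = 4 − (-10) = 14.
v-values: -5, 7, 0, 4; range = 7 − (-5) = 12.
Area = (14 × 12) / 2 = 84.

84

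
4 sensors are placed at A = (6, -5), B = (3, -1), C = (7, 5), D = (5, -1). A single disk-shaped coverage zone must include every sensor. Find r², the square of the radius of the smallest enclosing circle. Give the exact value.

By Welzl's lemma the MEC is supported by two points (diametrically opposite) or three points (on a circumcircle).
The farthest pair is A–C with squared distance 101. The circle on this segment as diameter has centre (6.5, 0) and r² = 101/4 = 25.25.
Check B: distance² to centre = 13.25 ≤ 25.25, so it lies inside.
All remaining points lie in this disk, and no smaller disk contains both endpoints, so this is the minimum enclosing circle.

25.25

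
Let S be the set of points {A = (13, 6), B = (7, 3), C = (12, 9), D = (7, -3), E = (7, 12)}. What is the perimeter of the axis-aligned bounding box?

42

Width = max x − min x = 13 − 7 = 6.
Height = max y − min y = 12 − (-3) = 15.
Perimeter = 2(6 + 15) = 42.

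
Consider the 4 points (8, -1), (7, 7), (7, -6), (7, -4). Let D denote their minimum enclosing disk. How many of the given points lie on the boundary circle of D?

By Welzl's lemma the MEC is supported by two points (diametrically opposite) or three points (on a circumcircle).
The farthest pair is (7, 7)–(7, -6) with squared distance 169. The circle on this segment as diameter has centre (7, 0.5) and r² = 169/4 = 42.25.
Check (8, -1): distance² to centre = 3.25 ≤ 42.25, so it lies inside.
All remaining points lie in this disk, and no smaller disk contains both endpoints, so this is the minimum enclosing circle.
The points at distance exactly r from the centre are (7, 7), (7, -6) — 2 points.

2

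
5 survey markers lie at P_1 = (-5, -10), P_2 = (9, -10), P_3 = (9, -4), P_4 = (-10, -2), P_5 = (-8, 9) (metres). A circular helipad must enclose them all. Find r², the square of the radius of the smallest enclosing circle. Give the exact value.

The farthest pair is P_2–P_5 with squared distance 650. The circle on this segment as diameter has centre (0.5, -0.5) and r² = 650/4 = 162.5.
Check P_1: distance² to centre = 120.5 ≤ 162.5, so it lies inside.
All remaining points lie in this disk, and no smaller disk contains both endpoints, so this is the minimum enclosing circle.

162.5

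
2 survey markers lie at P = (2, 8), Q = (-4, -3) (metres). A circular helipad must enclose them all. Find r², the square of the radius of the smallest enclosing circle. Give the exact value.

The smallest circle enclosing two points has them as diameter endpoints.
Centre = midpoint = (-1, 2.5); r² = |PQ|²/4 = 157/4 = 39.25.

39.25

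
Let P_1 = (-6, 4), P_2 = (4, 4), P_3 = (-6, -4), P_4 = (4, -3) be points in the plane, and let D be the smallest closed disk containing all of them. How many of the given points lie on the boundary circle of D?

The farthest pair is P_2–P_3 with squared distance 164. The circle on this segment as diameter has centre (-1, 0) and r² = 164/4 = 41.
Check P_1: distance² to centre = 41 ≤ 41, so it lies inside.
All remaining points lie in this disk, and no smaller disk contains both endpoints, so this is the minimum enclosing circle.
The points at distance exactly r from the centre are P_1, P_2, P_3 — 3 points.

3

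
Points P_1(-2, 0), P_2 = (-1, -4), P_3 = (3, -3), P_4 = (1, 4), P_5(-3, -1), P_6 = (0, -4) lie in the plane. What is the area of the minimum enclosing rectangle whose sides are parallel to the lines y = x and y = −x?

45

In coordinates u = x + y, v = x − y the rectangle is axis-aligned; the map (x,y)→(u,v) scales areas by 2.
u-values: -2, -5, 0, 5, -4, -4; range = 5 − (-5) = 10.
v-values: -2, 3, 6, -3, -2, 4; range = 6 − (-3) = 9.
Area = (10 × 9) / 2 = 45.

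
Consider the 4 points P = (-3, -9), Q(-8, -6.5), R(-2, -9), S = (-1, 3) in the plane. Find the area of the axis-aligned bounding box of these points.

84

x ranges over [-8, -1], width 7.
y ranges over [-9, 3], height 12.
Area = 7 × 12 = 84.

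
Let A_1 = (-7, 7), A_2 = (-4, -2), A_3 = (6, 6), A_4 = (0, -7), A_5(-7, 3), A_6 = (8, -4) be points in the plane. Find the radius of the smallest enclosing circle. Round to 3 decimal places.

9.301

A smallest enclosing disk is always determined by at most three of the input points on its boundary.
The farthest pair is A_1–A_6 with squared distance 346. The circle on this segment as diameter has centre (0.5, 1.5) and r² = 346/4 = 86.5.
Check A_2: distance² to centre = 32.5 ≤ 86.5, so it lies inside.
All remaining points lie in this disk, and no smaller disk contains both endpoints, so this is the minimum enclosing circle.
r = √(86.5) ≈ 9.301.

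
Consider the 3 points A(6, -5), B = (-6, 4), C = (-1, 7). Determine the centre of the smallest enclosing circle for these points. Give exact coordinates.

Side lengths²: AB² = 225, AC² = 193, BC² = 34.
Since AB² = 225 < 193 + 34 = 227, the triangle is acute, so the smallest enclosing circle is the circumcircle.
Circumcentre = (1/18, -23/54), r² = 82025/1458.
Centre = (1/18, -23/54).

(1/18, -23/54)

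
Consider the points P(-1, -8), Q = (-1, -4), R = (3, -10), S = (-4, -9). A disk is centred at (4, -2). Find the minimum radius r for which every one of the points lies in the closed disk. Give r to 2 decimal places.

The required radius is the distance from (4, -2) to the farthest point.
Squared distances: 61, 29, 65, 113.
Maximum is 113, attained at S.
r = √113 ≈ 10.63.

10.63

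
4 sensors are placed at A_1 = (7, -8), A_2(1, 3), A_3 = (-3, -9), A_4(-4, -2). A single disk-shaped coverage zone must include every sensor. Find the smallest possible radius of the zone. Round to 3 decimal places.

6.866

A smallest enclosing disk is always determined by at most three of the input points on its boundary.
The minimum enclosing circle is determined by three boundary points: A_1, A_2, A_3.
Their circumcentre is (89/58, -223/58) with r² = 79285/1682.
The farthest remaining point A_4 is at distance² 57245/1682 ≤ 79285/1682.
r = √(79285/1682) ≈ 6.866.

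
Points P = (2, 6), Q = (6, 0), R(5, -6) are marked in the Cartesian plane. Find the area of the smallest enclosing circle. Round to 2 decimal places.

Side lengths²: PQ² = 52, PR² = 153, QR² = 37.
Since PR² = 153 ≥ 52 + 37 = 89, the angle opposite PR is not acute, so the smallest enclosing circle has PR as diameter.
Centre = midpoint of PR = (3.5, 0), r² = 153/4 = 38.25.
Area = π·r² = π·38.25 ≈ 120.17.

120.17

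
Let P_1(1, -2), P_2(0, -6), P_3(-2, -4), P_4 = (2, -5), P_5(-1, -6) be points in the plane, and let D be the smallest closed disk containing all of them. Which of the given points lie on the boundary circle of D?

P_1, P_4, P_5

A smallest enclosing disk is always determined by at most three of the input points on its boundary.
The farthest pair is P_1–P_5 with squared distance 20. The circle on this segment as diameter has centre (0, -4) and r² = 20/4 = 5.
Check P_2: distance² to centre = 4 ≤ 5, so it lies inside.
All remaining points lie in this disk, and no smaller disk contains both endpoints, so this is the minimum enclosing circle.
The points at distance exactly r from the centre are P_1, P_4, P_5 — 3 points.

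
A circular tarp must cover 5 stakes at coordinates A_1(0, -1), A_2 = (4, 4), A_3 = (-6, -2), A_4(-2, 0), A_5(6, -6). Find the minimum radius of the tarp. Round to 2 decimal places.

6.72

By Welzl's lemma the MEC is supported by two points (diametrically opposite) or three points (on a circumcircle).
The minimum enclosing circle is determined by three boundary points: A_2, A_3, A_5.
Their circumcentre is (5/7, -13/7) with r² = 2210/49.
The farthest remaining point A_4 is at distance² 530/49 ≤ 2210/49.
r = √(2210/49) ≈ 6.72.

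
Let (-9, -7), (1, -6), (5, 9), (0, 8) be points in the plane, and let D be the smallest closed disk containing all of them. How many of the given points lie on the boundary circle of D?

A smallest enclosing disk is always determined by at most three of the input points on its boundary.
The farthest pair is (-9, -7)–(5, 9) with squared distance 452. The circle on this segment as diameter has centre (-2, 1) and r² = 452/4 = 113.
Check (1, -6): distance² to centre = 58 ≤ 113, so it lies inside.
All remaining points lie in this disk, and no smaller disk contains both endpoints, so this is the minimum enclosing circle.
The points at distance exactly r from the centre are (-9, -7), (5, 9) — 2 points.

2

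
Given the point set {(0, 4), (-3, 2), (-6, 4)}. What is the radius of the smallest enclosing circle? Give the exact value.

Call the three points A, B, C in the order given.
Side lengths²: AB² = 13, AC² = 36, BC² = 13.
Since AC² = 36 ≥ 13 + 13 = 26, the angle opposite AC is not acute, so the smallest enclosing circle has AC as diameter.
Centre = midpoint of AC = (-3, 4), r² = 36/4 = 9.
r = √9 = 3.

3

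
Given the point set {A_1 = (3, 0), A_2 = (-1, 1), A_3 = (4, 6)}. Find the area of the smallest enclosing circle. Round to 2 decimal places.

Side lengths²: A_1A_2² = 17, A_1A_3² = 37, A_2A_3² = 50.
Since A_2A_3² = 50 < 37 + 17 = 54, the triangle is acute, so the smallest enclosing circle is the circumcircle.
Circumcentre = (1.7, 3.3), r² = 12.58.
Area = π·r² = π·12.58 ≈ 39.52.

39.52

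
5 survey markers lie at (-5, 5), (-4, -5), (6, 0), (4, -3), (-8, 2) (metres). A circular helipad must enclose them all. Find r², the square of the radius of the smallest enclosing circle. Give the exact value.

50

The farthest pair is (6, 0)–(-8, 2) with squared distance 200. The circle on this segment as diameter has centre (-1, 1) and r² = 200/4 = 50.
Check (-5, 5): distance² to centre = 32 ≤ 50, so it lies inside.
All remaining points lie in this disk, and no smaller disk contains both endpoints, so this is the minimum enclosing circle.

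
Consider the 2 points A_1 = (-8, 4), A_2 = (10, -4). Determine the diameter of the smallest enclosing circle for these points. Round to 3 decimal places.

19.698

The smallest circle enclosing two points has them as diameter endpoints.
Centre = midpoint = (1, 0); r² = |A_1A_2|²/4 = 388/4 = 97.
Diameter = 2r = 2√97 ≈ 19.698.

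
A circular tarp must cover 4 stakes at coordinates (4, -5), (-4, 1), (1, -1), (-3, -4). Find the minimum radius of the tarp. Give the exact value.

5

The minimum enclosing circle of a finite set is fixed by two of the points (as a diameter) or three (as a circumcircle).
The farthest pair is (4, -5)–(-4, 1) with squared distance 100. The circle on this segment as diameter has centre (0, -2) and r² = 100/4 = 25.
Check (1, -1): distance² to centre = 2 ≤ 25, so it lies inside.
All remaining points lie in this disk, and no smaller disk contains both endpoints, so this is the minimum enclosing circle.
r = √25 = 5.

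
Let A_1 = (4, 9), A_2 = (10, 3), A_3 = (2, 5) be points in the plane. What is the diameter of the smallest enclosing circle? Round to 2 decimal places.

Side lengths²: A_1A_2² = 72, A_1A_3² = 20, A_2A_3² = 68.
Since A_1A_2² = 72 < 68 + 20 = 88, the triangle is acute, so the smallest enclosing circle is the circumcircle.
Circumcentre = (19/3, 16/3), r² = 170/9.
Diameter = 2r = 2√(170/9) ≈ 8.69.

8.69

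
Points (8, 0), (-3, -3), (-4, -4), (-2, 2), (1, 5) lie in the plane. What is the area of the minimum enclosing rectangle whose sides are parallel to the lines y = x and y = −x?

In coordinates u = x + y, v = x − y the rectangle is axis-aligned; the map (x,y)→(u,v) scales areas by 2.
u-values: 8, -6, -8, 0, 6; range = 8 − (-8) = 16.
v-values: 8, 0, 0, -4, -4; range = 8 − (-4) = 12.
Area = (16 × 12) / 2 = 96.

96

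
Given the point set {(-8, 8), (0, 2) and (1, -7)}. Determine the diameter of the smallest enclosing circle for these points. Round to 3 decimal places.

Call the three points A, B, C in the order given.
Side lengths²: AB² = 100, AC² = 306, BC² = 82.
Since AC² = 306 ≥ 100 + 82 = 182, the angle opposite AC is not acute, so the smallest enclosing circle has AC as diameter.
Centre = midpoint of AC = (-3.5, 0.5), r² = 306/4 = 76.5.
Diameter = 2r = 2√(76.5) ≈ 17.493.

17.493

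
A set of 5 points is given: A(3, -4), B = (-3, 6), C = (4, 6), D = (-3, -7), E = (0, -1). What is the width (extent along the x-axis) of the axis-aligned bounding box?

7

max x = 4, min x = -3, so width = 7.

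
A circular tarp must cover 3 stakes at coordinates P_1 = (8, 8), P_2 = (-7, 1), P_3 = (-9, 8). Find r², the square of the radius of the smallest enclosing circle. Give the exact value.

7261/98

Side lengths²: P_1P_2² = 274, P_1P_3² = 289, P_2P_3² = 53.
Since P_1P_3² = 289 < 274 + 53 = 327, the triangle is acute, so the smallest enclosing circle is the circumcircle.
Circumcentre = (-0.5, 93/14), r² = 7261/98.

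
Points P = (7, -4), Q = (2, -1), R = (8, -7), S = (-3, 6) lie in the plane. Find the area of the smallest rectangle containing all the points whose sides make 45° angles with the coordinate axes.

In coordinates u = x + y, v = x − y the rectangle is axis-aligned; the map (x,y)→(u,v) scales areas by 2.
u-values: 3, 1, 1, 3; range = 3 − 1 = 2.
v-values: 11, 3, 15, -9; range = 15 − (-9) = 24.
Area = (2 × 24) / 2 = 24.

24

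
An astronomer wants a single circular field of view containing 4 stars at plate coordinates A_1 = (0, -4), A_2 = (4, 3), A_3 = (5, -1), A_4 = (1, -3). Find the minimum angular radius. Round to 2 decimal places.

4.03

The farthest pair is A_1–A_2 with squared distance 65. The circle on this segment as diameter has centre (2, -0.5) and r² = 65/4 = 16.25.
Check A_3: distance² to centre = 9.25 ≤ 16.25, so it lies inside.
All remaining points lie in this disk, and no smaller disk contains both endpoints, so this is the minimum enclosing circle.
r = √(16.25) ≈ 4.03.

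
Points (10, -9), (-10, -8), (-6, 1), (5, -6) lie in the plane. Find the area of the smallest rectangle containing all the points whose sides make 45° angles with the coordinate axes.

In coordinates u = x + y, v = x − y the rectangle is axis-aligned; the map (x,y)→(u,v) scales areas by 2.
u-values: 1, -18, -5, -1; range = 1 − (-18) = 19.
v-values: 19, -2, -7, 11; range = 19 − (-7) = 26.
Area = (19 × 26) / 2 = 247.

247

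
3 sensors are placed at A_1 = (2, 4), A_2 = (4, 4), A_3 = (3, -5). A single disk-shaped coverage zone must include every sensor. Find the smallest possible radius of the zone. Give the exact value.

Side lengths²: A_1A_2² = 4, A_1A_3² = 82, A_2A_3² = 82.
Since A_2A_3² = 82 < 82 + 4 = 86, the triangle is acute, so the smallest enclosing circle is the circumcircle.
Circumcentre = (3, -4/9), r² = 1681/81.
r = √(1681/81) = 41/9.

41/9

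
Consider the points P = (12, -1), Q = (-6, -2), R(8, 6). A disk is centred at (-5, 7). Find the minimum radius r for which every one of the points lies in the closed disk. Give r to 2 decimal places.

The required radius is the distance from (-5, 7) to the farthest point.
Squared distances: 353, 82, 170.
Maximum is 353, attained at P.
r = √353 ≈ 18.79.

18.79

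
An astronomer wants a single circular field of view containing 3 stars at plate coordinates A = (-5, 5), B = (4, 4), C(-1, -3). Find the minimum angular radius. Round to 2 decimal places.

Side lengths²: AB² = 82, AC² = 80, BC² = 74.
Since AB² = 82 < 80 + 74 = 154, the triangle is acute, so the smallest enclosing circle is the circumcircle.
Circumcentre = (-13/17, 36/17), r² = 7585/289.
r = √(7585/289) ≈ 5.12.

5.12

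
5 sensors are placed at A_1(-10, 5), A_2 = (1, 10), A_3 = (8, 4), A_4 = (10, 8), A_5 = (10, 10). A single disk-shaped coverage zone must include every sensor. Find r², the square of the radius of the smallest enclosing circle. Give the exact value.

106.25

A smallest enclosing disk is always determined by at most three of the input points on its boundary.
The farthest pair is A_1–A_5 with squared distance 425. The circle on this segment as diameter has centre (0, 7.5) and r² = 425/4 = 106.25.
Check A_2: distance² to centre = 7.25 ≤ 106.25, so it lies inside.
All remaining points lie in this disk, and no smaller disk contains both endpoints, so this is the minimum enclosing circle.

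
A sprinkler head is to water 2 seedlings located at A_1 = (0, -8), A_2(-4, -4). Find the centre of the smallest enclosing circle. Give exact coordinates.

(-2, -6)

The smallest circle enclosing two points has them as diameter endpoints.
Centre = midpoint = (-2, -6); r² = |A_1A_2|²/4 = 32/4 = 8.
Centre = (-2, -6).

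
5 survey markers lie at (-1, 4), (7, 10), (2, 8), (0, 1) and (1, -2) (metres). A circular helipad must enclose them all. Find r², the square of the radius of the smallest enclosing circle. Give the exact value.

By Welzl's lemma the MEC is supported by two points (diametrically opposite) or three points (on a circumcircle).
The farthest pair is (7, 10)–(1, -2) with squared distance 180. The circle on this segment as diameter has centre (4, 4) and r² = 180/4 = 45.
Check (-1, 4): distance² to centre = 25 ≤ 45, so it lies inside.
All remaining points lie in this disk, and no smaller disk contains both endpoints, so this is the minimum enclosing circle.

45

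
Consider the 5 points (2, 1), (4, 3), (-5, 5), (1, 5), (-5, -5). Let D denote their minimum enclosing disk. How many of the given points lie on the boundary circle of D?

3

The minimum enclosing circle of a finite set is fixed by two of the points (as a diameter) or three (as a circumcircle).
The minimum enclosing circle is determined by three boundary points: (4, 3), (-5, 5), (-5, -5).
Their circumcentre is (-25/18, 0) with r² = 12325/324.
The farthest remaining point (1, 5) is at distance² 9949/324 ≤ 12325/324.
The points at distance exactly r from the centre are (4, 3), (-5, 5), (-5, -5) — 3 points.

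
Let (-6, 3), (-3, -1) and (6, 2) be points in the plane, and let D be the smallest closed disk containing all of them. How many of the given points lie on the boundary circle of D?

Call the three points A, B, C in the order given.
Side lengths²: AB² = 25, AC² = 145, BC² = 90.
Since AC² = 145 ≥ 90 + 25 = 115, the angle opposite AC is not acute, so the smallest enclosing circle has AC as diameter.
Centre = midpoint of AC = (0, 2.5), r² = 145/4 = 36.25.
The points at distance exactly r from the centre are (-6, 3), (6, 2) — 2 points.

2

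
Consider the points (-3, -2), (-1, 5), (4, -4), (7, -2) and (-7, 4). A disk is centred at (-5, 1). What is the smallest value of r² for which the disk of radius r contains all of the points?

The required radius is the distance from (-5, 1) to the farthest point.
Squared distances: 13, 32, 106, 153, 13.
Maximum is 153, attained at (7, -2).

153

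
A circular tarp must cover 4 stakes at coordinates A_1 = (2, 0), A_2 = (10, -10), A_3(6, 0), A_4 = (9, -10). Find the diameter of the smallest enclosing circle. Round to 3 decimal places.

A smallest enclosing disk is always determined by at most three of the input points on its boundary.
The farthest pair is A_1–A_2 with squared distance 164. The circle on this segment as diameter has centre (6, -5) and r² = 164/4 = 41.
Check A_3: distance² to centre = 25 ≤ 41, so it lies inside.
All remaining points lie in this disk, and no smaller disk contains both endpoints, so this is the minimum enclosing circle.
Diameter = 2r = 2√41 ≈ 12.806.

12.806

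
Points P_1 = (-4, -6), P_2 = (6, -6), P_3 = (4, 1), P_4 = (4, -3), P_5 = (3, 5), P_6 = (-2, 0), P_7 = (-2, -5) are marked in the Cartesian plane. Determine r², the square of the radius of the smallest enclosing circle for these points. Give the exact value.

A smallest enclosing disk is always determined by at most three of the input points on its boundary.
The minimum enclosing circle is determined by three boundary points: P_1, P_2, P_5.
Their circumcentre is (1, -16/11) with r² = 5525/121.
The farthest remaining point P_7 is at distance² 2610/121 ≤ 5525/121.

5525/121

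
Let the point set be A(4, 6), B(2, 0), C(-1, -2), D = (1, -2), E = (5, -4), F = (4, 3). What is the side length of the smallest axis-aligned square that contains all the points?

10

The bounding box has width 6 and height 10.
An axis-aligned square enclosing the set must have side ≥ max(width, height).
So the minimum side is max(6, 10) = 10.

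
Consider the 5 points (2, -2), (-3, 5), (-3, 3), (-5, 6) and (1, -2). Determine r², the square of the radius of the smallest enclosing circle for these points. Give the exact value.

28.25

A smallest enclosing disk is always determined by at most three of the input points on its boundary.
The farthest pair is (2, -2)–(-5, 6) with squared distance 113. The circle on this segment as diameter has centre (-1.5, 2) and r² = 113/4 = 28.25.
Check (-3, 5): distance² to centre = 11.25 ≤ 28.25, so it lies inside.
All remaining points lie in this disk, and no smaller disk contains both endpoints, so this is the minimum enclosing circle.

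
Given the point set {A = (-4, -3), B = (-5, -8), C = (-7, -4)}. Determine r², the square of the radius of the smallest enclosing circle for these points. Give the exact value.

325/49

Side lengths²: AB² = 26, AC² = 10, BC² = 20.
Since AB² = 26 < 20 + 10 = 30, the triangle is acute, so the smallest enclosing circle is the circumcircle.
Circumcentre = (-34/7, -38/7), r² = 325/49.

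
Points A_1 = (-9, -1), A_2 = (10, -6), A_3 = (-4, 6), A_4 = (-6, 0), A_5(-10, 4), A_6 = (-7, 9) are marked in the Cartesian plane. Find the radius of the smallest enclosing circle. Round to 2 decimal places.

11.37

A smallest enclosing disk is always determined by at most three of the input points on its boundary.
The minimum enclosing circle is determined by three boundary points: A_2, A_5, A_6.
Their circumcentre is (12/13, 11/13) with r² = 21845/169.
The farthest remaining point A_1 is at distance² 17217/169 ≤ 21845/169.
r = √(21845/169) ≈ 11.37.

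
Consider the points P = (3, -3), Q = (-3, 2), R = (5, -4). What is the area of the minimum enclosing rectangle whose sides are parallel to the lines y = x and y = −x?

In coordinates u = x + y, v = x − y the rectangle is axis-aligned; the map (x,y)→(u,v) scales areas by 2.
u-values: 0, -1, 1; range = 1 − (-1) = 2.
v-values: 6, -5, 9; range = 9 − (-5) = 14.
Area = (2 × 14) / 2 = 14.

14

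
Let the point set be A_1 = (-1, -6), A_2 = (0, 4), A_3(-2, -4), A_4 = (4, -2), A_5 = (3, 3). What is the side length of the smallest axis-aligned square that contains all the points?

The bounding box has width 6 and height 10.
An axis-aligned square enclosing the set must have side ≥ max(width, height).
So the minimum side is max(6, 10) = 10.

10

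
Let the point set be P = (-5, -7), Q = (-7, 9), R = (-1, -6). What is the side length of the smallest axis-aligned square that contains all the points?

16

The bounding box has width 6 and height 16.
An axis-aligned square enclosing the set must have side ≥ max(width, height).
So the minimum side is max(6, 16) = 16.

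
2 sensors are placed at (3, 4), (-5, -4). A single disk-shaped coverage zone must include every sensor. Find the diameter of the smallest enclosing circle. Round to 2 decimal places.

11.31

The smallest circle enclosing two points has them as diameter endpoints.
Centre = midpoint = (-1, 0); r² = |(3, 4)−(-5, -4)|²/4 = 128/4 = 32.
Diameter = 2r = 2√32 ≈ 11.31.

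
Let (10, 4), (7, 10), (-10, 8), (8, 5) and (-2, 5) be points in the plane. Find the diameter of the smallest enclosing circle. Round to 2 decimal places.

The minimum enclosing circle of a finite set is fixed by two of the points (as a diameter) or three (as a circumcircle).
The farthest pair is (10, 4)–(-10, 8) with squared distance 416. The circle on this segment as diameter has centre (0, 6) and r² = 416/4 = 104.
Check (7, 10): distance² to centre = 65 ≤ 104, so it lies inside.
All remaining points lie in this disk, and no smaller disk contains both endpoints, so this is the minimum enclosing circle.
Diameter = 2r = 2√104 ≈ 20.40.

20.40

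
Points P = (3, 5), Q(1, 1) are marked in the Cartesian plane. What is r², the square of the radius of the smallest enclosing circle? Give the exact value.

5

The smallest circle enclosing two points has them as diameter endpoints.
Centre = midpoint = (2, 3); r² = |PQ|²/4 = 20/4 = 5.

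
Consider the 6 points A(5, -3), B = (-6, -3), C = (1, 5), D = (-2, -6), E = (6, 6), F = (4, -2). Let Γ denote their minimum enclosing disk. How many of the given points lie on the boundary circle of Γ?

The minimum enclosing circle is determined by three boundary points: B, D, E.
Their circumcentre is (0.25, 7/6) with r² = 8125/144.
The farthest remaining point A is at distance² 5749/144 ≤ 8125/144.
The points at distance exactly r from the centre are B, D, E — 3 points.

3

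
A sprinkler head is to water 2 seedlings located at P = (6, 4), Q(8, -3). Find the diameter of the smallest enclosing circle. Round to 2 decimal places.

The smallest circle enclosing two points has them as diameter endpoints.
Centre = midpoint = (7, 0.5); r² = |PQ|²/4 = 53/4 = 13.25.
Diameter = 2r = 2√(13.25) ≈ 7.28.

7.28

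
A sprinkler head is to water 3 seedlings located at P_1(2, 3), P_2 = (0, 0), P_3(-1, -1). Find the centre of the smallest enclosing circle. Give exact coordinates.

(0.5, 1)

Side lengths²: P_1P_2² = 13, P_1P_3² = 25, P_2P_3² = 2.
Since P_1P_3² = 25 ≥ 13 + 2 = 15, the angle opposite P_1P_3 is not acute, so the smallest enclosing circle has P_1P_3 as diameter.
Centre = midpoint of P_1P_3 = (0.5, 1), r² = 25/4 = 6.25.
Centre = (0.5, 1).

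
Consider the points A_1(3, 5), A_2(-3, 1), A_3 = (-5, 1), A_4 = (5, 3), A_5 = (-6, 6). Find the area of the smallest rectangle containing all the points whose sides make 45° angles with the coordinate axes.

84

In coordinates u = x + y, v = x − y the rectangle is axis-aligned; the map (x,y)→(u,v) scales areas by 2.
u-values: 8, -2, -4, 8, 0; range = 8 − (-4) = 12.
v-values: -2, -4, -6, 2, -12; range = 2 − (-12) = 14.
Area = (12 × 14) / 2 = 84.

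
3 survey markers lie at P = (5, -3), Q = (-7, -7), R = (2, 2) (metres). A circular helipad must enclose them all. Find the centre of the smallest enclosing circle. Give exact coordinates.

(-1.5, -3.5)

Side lengths²: PQ² = 160, PR² = 34, QR² = 162.
Since QR² = 162 < 160 + 34 = 194, the triangle is acute, so the smallest enclosing circle is the circumcircle.
Circumcentre = (-1.5, -3.5), r² = 42.5.
Centre = (-1.5, -3.5).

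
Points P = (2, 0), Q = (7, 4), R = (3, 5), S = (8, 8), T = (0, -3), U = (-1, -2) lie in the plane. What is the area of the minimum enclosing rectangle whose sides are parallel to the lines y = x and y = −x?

In coordinates u = x + y, v = x − y the rectangle is axis-aligned; the map (x,y)→(u,v) scales areas by 2.
u-values: 2, 11, 8, 16, -3, -3; range = 16 − (-3) = 19.
v-values: 2, 3, -2, 0, 3, 1; range = 3 − (-2) = 5.
Area = (19 × 5) / 2 = 47.5.

47.5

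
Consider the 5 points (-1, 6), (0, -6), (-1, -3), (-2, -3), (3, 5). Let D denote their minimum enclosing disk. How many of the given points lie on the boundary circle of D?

A smallest enclosing disk is always determined by at most three of the input points on its boundary.
The minimum enclosing circle is determined by three boundary points: (-1, 6), (0, -6), (3, 5).
Their circumcentre is (-35/94, 1/94) with r² = 160225/4418.
The farthest remaining point (-2, -3) is at distance² 51749/4418 ≤ 160225/4418.
The points at distance exactly r from the centre are (-1, 6), (0, -6), (3, 5) — 3 points.

3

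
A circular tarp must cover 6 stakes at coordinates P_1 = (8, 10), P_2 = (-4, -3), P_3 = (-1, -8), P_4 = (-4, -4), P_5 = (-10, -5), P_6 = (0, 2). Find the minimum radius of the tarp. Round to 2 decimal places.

11.72

The minimum enclosing circle of a finite set is fixed by two of the points (as a diameter) or three (as a circumcircle).
The farthest pair is P_1–P_5 with squared distance 549. The circle on this segment as diameter has centre (-1, 2.5) and r² = 549/4 = 137.25.
Check P_2: distance² to centre = 39.25 ≤ 137.25, so it lies inside.
All remaining points lie in this disk, and no smaller disk contains both endpoints, so this is the minimum enclosing circle.
r = √(137.25) ≈ 11.72.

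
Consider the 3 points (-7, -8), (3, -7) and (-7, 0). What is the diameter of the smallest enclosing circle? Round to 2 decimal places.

12.27

Call the three points A, B, C in the order given.
Side lengths²: AB² = 101, AC² = 64, BC² = 149.
Since BC² = 149 < 101 + 64 = 165, the triangle is acute, so the smallest enclosing circle is the circumcircle.
Circumcentre = (-2.35, -4), r² = 37.6225.
Diameter = 2r = 2√(37.6225) ≈ 12.27.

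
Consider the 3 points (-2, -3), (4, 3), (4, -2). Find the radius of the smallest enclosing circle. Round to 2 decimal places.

Call the three points A, B, C in the order given.
Side lengths²: AB² = 72, AC² = 37, BC² = 25.
Since AB² = 72 ≥ 37 + 25 = 62, the angle opposite AB is not acute, so the smallest enclosing circle has AB as diameter.
Centre = midpoint of AB = (1, 0), r² = 72/4 = 18.
r = √18 ≈ 4.24.

4.24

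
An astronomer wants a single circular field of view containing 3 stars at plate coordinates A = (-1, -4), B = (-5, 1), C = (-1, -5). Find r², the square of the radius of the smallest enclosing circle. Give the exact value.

Side lengths²: AB² = 41, AC² = 1, BC² = 52.
Since BC² = 52 ≥ 41 + 1 = 42, the angle opposite BC is not acute, so the smallest enclosing circle has BC as diameter.
Centre = midpoint of BC = (-3, -2), r² = 52/4 = 13.

13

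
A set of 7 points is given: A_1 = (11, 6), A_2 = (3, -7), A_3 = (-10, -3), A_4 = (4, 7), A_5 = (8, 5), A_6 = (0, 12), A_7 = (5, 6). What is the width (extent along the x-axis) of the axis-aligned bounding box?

21

max x = 11, min x = -10, so width = 21.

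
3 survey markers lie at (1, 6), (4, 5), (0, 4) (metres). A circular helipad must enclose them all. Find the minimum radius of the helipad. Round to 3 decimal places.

Call the three points A, B, C in the order given.
Side lengths²: AB² = 10, AC² = 5, BC² = 17.
Since BC² = 17 ≥ 10 + 5 = 15, the angle opposite BC is not acute, so the smallest enclosing circle has BC as diameter.
Centre = midpoint of BC = (2, 4.5), r² = 17/4 = 4.25.
r = √(4.25) ≈ 2.062.

2.062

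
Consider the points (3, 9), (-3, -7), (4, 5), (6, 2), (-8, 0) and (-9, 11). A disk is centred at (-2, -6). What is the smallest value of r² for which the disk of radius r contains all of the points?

338

The required radius is the distance from (-2, -6) to the farthest point.
Squared distances: 250, 2, 157, 128, 72, 338.
Maximum is 338, attained at (-9, 11).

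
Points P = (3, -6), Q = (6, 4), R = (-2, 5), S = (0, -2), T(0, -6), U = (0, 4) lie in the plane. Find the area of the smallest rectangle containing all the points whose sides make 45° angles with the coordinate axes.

128

In coordinates u = x + y, v = x − y the rectangle is axis-aligned; the map (x,y)→(u,v) scales areas by 2.
u-values: -3, 10, 3, -2, -6, 4; range = 10 − (-6) = 16.
v-values: 9, 2, -7, 2, 6, -4; range = 9 − (-7) = 16.
Area = (16 × 16) / 2 = 128.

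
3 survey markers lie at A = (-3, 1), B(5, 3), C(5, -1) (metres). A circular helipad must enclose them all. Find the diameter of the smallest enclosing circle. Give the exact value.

8.5

Side lengths²: AB² = 68, AC² = 68, BC² = 16.
Since AC² = 68 < 68 + 16 = 84, the triangle is acute, so the smallest enclosing circle is the circumcircle.
Circumcentre = (1.25, 1), r² = 18.0625.
Diameter = 2r = 2√(18.0625) = 8.5.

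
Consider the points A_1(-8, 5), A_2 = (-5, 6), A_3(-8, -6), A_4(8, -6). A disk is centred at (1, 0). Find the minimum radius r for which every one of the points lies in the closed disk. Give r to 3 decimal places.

10.817

The required radius is the distance from (1, 0) to the farthest point.
Squared distances: 106, 72, 117, 85.
Maximum is 117, attained at A_3.
r = √117 ≈ 10.817.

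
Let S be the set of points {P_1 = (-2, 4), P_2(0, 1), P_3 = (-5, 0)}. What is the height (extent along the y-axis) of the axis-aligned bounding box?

4

max y = 4, min y = 0, so height = 4.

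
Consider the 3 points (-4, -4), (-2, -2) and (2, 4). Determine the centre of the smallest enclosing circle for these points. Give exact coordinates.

(-1, 0)

Call the three points A, B, C in the order given.
Side lengths²: AB² = 8, AC² = 100, BC² = 52.
Since AC² = 100 ≥ 52 + 8 = 60, the angle opposite AC is not acute, so the smallest enclosing circle has AC as diameter.
Centre = midpoint of AC = (-1, 0), r² = 100/4 = 25.
Centre = (-1, 0).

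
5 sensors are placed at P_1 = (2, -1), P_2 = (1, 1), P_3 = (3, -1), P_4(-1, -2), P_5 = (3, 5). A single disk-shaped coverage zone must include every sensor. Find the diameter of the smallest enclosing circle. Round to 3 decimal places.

A smallest enclosing disk is always determined by at most three of the input points on its boundary.
The farthest pair is P_4–P_5 with squared distance 65. The circle on this segment as diameter has centre (1, 1.5) and r² = 65/4 = 16.25.
Check P_1: distance² to centre = 7.25 ≤ 16.25, so it lies inside.
All remaining points lie in this disk, and no smaller disk contains both endpoints, so this is the minimum enclosing circle.
Diameter = 2r = 2√(16.25) ≈ 8.062.

8.062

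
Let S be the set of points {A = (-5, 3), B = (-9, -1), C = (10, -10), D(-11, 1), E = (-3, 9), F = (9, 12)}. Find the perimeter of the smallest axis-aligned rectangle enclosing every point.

86

Width = max x − min x = 10 − (-11) = 21.
Height = max y − min y = 12 − (-10) = 22.
Perimeter = 2(21 + 22) = 86.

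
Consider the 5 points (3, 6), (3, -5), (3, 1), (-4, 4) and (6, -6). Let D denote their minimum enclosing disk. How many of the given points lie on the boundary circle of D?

A smallest enclosing disk is always determined by at most three of the input points on its boundary.
The minimum enclosing circle is determined by three boundary points: (3, 6), (-4, 4), (6, -6).
Their circumcentre is (7/6, -5/6) with r² = 901/18.
The farthest remaining point (3, -5) is at distance² 373/18 ≤ 901/18.
The points at distance exactly r from the centre are (3, 6), (-4, 4), (6, -6) — 3 points.

3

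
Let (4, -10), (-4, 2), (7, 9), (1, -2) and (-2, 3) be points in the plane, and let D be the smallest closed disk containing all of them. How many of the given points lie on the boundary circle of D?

3

The minimum enclosing circle of a finite set is fixed by two of the points (as a diameter) or three (as a circumcircle).
The minimum enclosing circle is determined by three boundary points: (4, -10), (-4, 2), (7, 9).
Their circumcentre is (249/47, -22/47) with r² = 204425/2209.
The farthest remaining point (-2, 3) is at distance² 144218/2209 ≤ 204425/2209.
The points at distance exactly r from the centre are (4, -10), (-4, 2), (7, 9) — 3 points.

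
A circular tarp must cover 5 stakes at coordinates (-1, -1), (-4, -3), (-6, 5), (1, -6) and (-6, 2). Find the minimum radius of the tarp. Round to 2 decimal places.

6.52

The minimum enclosing circle of a finite set is fixed by two of the points (as a diameter) or three (as a circumcircle).
The farthest pair is (-6, 5)–(1, -6) with squared distance 170. The circle on this segment as diameter has centre (-2.5, -0.5) and r² = 170/4 = 42.5.
Check (-1, -1): distance² to centre = 2.5 ≤ 42.5, so it lies inside.
All remaining points lie in this disk, and no smaller disk contains both endpoints, so this is the minimum enclosing circle.
r = √(42.5) ≈ 6.52.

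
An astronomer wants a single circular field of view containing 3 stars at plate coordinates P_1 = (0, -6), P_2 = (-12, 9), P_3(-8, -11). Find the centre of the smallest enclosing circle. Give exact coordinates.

(-53/6, -23/30)

Side lengths²: P_1P_2² = 369, P_1P_3² = 89, P_2P_3² = 416.
Since P_2P_3² = 416 < 369 + 89 = 458, the triangle is acute, so the smallest enclosing circle is the circumcircle.
Circumcentre = (-53/6, -23/30), r² = 47437/450.
Centre = (-53/6, -23/30).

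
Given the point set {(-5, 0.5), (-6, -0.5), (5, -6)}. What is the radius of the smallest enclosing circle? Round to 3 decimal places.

Call the three points A, B, C in the order given.
Side lengths²: AB² = 2, AC² = 142.25, BC² = 151.25.
Since BC² = 151.25 ≥ 142.25 + 2 = 144.25, the angle opposite BC is not acute, so the smallest enclosing circle has BC as diameter.
Centre = midpoint of BC = (-0.5, -3.25), r² = 151.25/4 = 37.8125.
r = √(37.8125) ≈ 6.149.

6.149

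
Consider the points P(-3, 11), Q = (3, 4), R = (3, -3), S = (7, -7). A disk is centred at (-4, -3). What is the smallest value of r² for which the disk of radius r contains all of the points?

197

The required radius is the distance from (-4, -3) to the farthest point.
Squared distances: 197, 98, 49, 137.
Maximum is 197, attained at P.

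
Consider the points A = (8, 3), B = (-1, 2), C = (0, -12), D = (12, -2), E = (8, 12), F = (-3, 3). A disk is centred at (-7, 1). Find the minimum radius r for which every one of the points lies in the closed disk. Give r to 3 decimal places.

19.235

The required radius is the distance from (-7, 1) to the farthest point.
Squared distances: 229, 37, 218, 370, 346, 20.
Maximum is 370, attained at D.
r = √370 ≈ 19.235.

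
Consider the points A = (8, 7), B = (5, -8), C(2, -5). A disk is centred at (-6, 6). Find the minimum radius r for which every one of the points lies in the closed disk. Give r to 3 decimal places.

17.804

The required radius is the distance from (-6, 6) to the farthest point.
Squared distances: 197, 317, 185.
Maximum is 317, attained at B.
r = √317 ≈ 17.804.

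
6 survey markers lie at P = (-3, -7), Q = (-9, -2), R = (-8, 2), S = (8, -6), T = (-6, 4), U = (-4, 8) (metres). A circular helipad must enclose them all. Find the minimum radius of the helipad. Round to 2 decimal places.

The minimum enclosing circle of a finite set is fixed by two of the points (as a diameter) or three (as a circumcircle).
The minimum enclosing circle is determined by three boundary points: Q, S, U.
Their circumcentre is (13/38, -8/19) with r² = 129625/1444.
The farthest remaining point R is at distance² 108953/1444 ≤ 129625/1444.
r = √(129625/1444) ≈ 9.47.

9.47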